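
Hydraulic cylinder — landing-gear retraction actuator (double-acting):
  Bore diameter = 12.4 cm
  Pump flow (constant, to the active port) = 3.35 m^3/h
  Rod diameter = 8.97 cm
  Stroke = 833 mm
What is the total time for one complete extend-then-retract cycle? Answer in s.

t ≈ 16.0 s

Cap-side area A_cap = π/4 × (12.4 cm)² = 120.8 cm^2
Rod-side annular area A_ann = π/4 × (12.4² − 8.97²) = 57.57 cm^2
t_ext = A_cap·L/Q = 10.81 s
t_ret = A_ann·L/Q = 5.153 s
t_cycle = t_ext + t_ret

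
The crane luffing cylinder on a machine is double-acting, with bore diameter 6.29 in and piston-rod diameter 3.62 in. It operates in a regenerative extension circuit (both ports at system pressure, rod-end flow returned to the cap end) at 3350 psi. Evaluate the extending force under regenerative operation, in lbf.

With equal pressure on both faces, forces on the annular region cancel; the net push is pressure × rod cross-section.
Rod cross-section A_rod = π/4 × (3.62 in)² = 10.29 in^2
F = P × A_rod

F ≈ 34500 lbf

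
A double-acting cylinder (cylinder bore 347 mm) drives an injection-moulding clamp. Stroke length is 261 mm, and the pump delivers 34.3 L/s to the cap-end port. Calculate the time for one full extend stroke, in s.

t ≈ 0.720 s

Cap-side area A_cap = π/4 × (347 mm)² = 94570 mm^2
Swept volume V = A × L; t = V / Q = A·L / Q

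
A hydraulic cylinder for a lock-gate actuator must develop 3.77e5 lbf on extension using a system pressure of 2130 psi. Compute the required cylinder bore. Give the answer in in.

Extension force acts on the full piston face: F = P × (π/4)D².
D = √(4F / (πP)) = √(4 × 3.77e5 lbf / (π × 2130 psi))

D ≈ 15.0 in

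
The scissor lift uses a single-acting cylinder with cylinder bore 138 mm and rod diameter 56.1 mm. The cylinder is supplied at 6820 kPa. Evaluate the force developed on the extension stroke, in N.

F ≈ 1.02e5 N

Cap-side area A_cap = π/4 × (138 mm)² = 14960 mm^2
F = P × A_cap = 6820 kPa × A_cap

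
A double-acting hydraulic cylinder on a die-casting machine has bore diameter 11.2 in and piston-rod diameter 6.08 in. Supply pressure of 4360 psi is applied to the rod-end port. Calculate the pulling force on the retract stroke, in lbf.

Rod-side annular area A_ann = π/4 × (11.2² − 6.08²) = 69.49 in^2
On retraction the pressure acts on the annular area (bore minus rod).
F = P × A_ann

F ≈ 3.03e5 lbf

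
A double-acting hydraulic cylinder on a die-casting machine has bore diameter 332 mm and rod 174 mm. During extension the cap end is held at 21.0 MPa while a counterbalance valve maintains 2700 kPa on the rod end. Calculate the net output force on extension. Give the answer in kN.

F ≈ 1650 kN

Cap-side area A_cap = π/4 × (332 mm)² = 86570 mm^2
Rod-side annular area A_ann = π/4 × (332² − 174²) = 62790 mm^2
Net thrust = P_cap·A_cap − P_rod·A_ann = 1818 kN − 169.5 kN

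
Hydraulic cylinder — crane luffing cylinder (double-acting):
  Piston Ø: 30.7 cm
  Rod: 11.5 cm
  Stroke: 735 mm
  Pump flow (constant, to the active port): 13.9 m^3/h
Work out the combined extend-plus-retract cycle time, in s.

Cap-side area A_cap = π/4 × (30.7 cm)² = 740.2 cm^2
Rod-side annular area A_ann = π/4 × (30.7² − 11.5²) = 636.4 cm^2
t_ext = A_cap·L/Q = 14.09 s
t_ret = A_ann·L/Q = 12.11 s
t_cycle = t_ext + t_ret

t ≈ 26.2 s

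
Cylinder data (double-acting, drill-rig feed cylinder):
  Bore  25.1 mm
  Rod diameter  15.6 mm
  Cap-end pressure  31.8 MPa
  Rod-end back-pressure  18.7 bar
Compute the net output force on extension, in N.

F ≈ 15200 N

Cap-side area A_cap = π/4 × (25.1 mm)² = 494.8 mm^2
Rod-side annular area A_ann = π/4 × (25.1² − 15.6²) = 303.7 mm^2
Net thrust = P_cap·A_cap − P_rod·A_ann = 15730 N − 567.9 N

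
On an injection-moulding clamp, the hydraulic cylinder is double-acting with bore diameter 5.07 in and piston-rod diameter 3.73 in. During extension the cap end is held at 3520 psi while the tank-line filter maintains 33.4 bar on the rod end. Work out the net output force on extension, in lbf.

F ≈ 66600 lbf

Cap-side area A_cap = π/4 × (5.07 in)² = 20.19 in^2
Rod-side annular area A_ann = π/4 × (5.07² − 3.73²) = 9.261 in^2
Net thrust = P_cap·A_cap − P_rod·A_ann = 71060 lbf − 4486 lbf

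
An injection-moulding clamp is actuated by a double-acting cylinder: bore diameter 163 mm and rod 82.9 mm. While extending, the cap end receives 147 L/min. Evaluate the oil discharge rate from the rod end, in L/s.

Q_out ≈ 1.82 L/s

Cap-side area A_cap = π/4 × (163 mm)² = 20870 mm^2
Rod-side annular area A_ann = π/4 × (163² − 82.9²) = 15470 mm^2
Piston speed v = Q_in/A_cap; rod-end outflow Q_out = v × A_ann = Q_in × A_ann/A_cap.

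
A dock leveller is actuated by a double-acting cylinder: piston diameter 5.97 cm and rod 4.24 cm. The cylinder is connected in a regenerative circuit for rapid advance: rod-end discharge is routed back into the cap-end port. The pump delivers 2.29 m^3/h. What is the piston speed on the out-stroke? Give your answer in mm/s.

In regeneration the rod-end outflow joins the pump flow into the cap end, so the net volume the pump must supply per unit advance equals the rod cross-section area.
Rod cross-section A_rod = π/4 × (4.24 cm)² = 14.12 cm^2
v = Q_pump / A_rod

v ≈ 451 mm/s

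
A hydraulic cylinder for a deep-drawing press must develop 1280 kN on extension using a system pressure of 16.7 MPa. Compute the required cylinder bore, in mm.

D ≈ 312 mm

Extension force acts on the full piston face: F = P × (π/4)D².
D = √(4F / (πP)) = √(4 × 1280 kN / (π × 16.7 MPa))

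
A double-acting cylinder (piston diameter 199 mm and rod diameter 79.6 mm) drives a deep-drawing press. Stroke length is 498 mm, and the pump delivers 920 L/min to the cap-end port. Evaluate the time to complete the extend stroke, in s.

t ≈ 1.01 s

Cap-side area A_cap = π/4 × (199 mm)² = 31100 mm^2
Swept volume V = A × L; t = V / Q = A·L / Q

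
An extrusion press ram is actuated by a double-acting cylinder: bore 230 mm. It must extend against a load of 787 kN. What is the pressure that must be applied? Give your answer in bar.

Cap-side area A_cap = π/4 × (230 mm)² = 41550 mm^2
P = F / A = 787 kN / A

P ≈ 189 bar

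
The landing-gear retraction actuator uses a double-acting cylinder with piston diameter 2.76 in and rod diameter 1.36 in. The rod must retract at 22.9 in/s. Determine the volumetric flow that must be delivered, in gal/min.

Q ≈ 26.9 gal/min

Rod-side annular area A_ann = π/4 × (2.76² − 1.36²) = 4.530 in^2
Q = A × v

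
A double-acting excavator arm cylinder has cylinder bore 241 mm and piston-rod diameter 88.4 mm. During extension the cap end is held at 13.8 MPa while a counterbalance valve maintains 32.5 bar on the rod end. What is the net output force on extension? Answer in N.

F ≈ 5.01e5 N

Cap-side area A_cap = π/4 × (241 mm)² = 45620 mm^2
Rod-side annular area A_ann = π/4 × (241² − 88.4²) = 39480 mm^2
Net thrust = P_cap·A_cap − P_rod·A_ann = 6.295e5 N − 1.283e5 N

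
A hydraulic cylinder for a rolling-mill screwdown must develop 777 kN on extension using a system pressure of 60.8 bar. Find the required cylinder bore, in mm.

D ≈ 403 mm

Extension force acts on the full piston face: F = P × (π/4)D².
D = √(4F / (πP)) = √(4 × 777 kN / (π × 60.8 bar))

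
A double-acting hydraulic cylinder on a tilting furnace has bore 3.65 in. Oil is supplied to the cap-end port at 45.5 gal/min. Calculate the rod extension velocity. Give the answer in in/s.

v ≈ 16.7 in/s

Cap-side area A_cap = π/4 × (3.65 in)² = 10.46 in^2
v = Q / A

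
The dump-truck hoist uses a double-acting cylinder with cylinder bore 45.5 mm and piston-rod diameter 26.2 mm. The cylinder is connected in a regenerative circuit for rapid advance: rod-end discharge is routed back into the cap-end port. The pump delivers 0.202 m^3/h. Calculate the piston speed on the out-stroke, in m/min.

In regeneration the rod-end outflow joins the pump flow into the cap end, so the net volume the pump must supply per unit advance equals the rod cross-section area.
Rod cross-section A_rod = π/4 × (26.2 mm)² = 539.1 mm^2
v = Q_pump / A_rod

v ≈ 6.24 m/min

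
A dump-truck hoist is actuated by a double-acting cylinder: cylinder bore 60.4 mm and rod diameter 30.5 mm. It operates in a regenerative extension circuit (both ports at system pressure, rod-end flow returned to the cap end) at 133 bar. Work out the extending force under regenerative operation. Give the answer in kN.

F ≈ 9.72 kN

With equal pressure on both faces, forces on the annular region cancel; the net push is pressure × rod cross-section.
Rod cross-section A_rod = π/4 × (30.5 mm)² = 730.6 mm^2
F = P × A_rod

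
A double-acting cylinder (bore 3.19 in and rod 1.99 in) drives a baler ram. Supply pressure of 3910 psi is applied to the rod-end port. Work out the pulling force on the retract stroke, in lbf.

F ≈ 19100 lbf

Rod-side annular area A_ann = π/4 × (3.19² − 1.99²) = 4.882 in^2
On retraction the pressure acts on the annular area (bore minus rod).
F = P × A_ann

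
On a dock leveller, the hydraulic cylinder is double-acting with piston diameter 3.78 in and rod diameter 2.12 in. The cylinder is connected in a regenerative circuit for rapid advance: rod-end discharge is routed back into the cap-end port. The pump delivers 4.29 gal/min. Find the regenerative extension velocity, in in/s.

In regeneration the rod-end outflow joins the pump flow into the cap end, so the net volume the pump must supply per unit advance equals the rod cross-section area.
Rod cross-section A_rod = π/4 × (2.12 in)² = 3.530 in^2
v = Q_pump / A_rod

v ≈ 4.68 in/s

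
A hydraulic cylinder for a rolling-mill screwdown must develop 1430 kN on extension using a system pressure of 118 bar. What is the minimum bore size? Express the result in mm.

Extension force acts on the full piston face: F = P × (π/4)D².
D = √(4F / (πP)) = √(4 × 1430 kN / (π × 118 bar))

D ≈ 393 mm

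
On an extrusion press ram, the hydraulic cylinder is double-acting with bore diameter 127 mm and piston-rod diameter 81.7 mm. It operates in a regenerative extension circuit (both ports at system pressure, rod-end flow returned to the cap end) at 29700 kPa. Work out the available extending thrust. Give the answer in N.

With equal pressure on both faces, forces on the annular region cancel; the net push is pressure × rod cross-section.
Rod cross-section A_rod = π/4 × (81.7 mm)² = 5242 mm^2
F = P × A_rod

F ≈ 1.56e5 N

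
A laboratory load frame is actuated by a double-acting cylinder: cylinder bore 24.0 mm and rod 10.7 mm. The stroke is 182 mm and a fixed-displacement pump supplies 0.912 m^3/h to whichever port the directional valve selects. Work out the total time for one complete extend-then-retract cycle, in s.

t ≈ 0.585 s

Cap-side area A_cap = π/4 × (24.0 mm)² = 452.4 mm^2
Rod-side annular area A_ann = π/4 × (24.0² − 10.7²) = 362.5 mm^2
t_ext = A_cap·L/Q = 0.3250 s
t_ret = A_ann·L/Q = 0.2604 s
t_cycle = t_ext + t_ret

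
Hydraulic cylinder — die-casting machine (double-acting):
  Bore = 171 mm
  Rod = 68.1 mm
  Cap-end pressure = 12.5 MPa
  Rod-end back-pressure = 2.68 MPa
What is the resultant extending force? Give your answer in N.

Cap-side area A_cap = π/4 × (171 mm)² = 22970 mm^2
Rod-side annular area A_ann = π/4 × (171² − 68.1²) = 19320 mm^2
Net thrust = P_cap·A_cap − P_rod·A_ann = 2.871e5 N − 51790 N

F ≈ 2.35e5 N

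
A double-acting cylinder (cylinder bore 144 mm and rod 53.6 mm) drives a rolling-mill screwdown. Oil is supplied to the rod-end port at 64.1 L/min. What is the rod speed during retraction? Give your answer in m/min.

Rod-side annular area A_ann = π/4 × (144² − 53.6²) = 14030 mm^2
Flow into the rod-end port fills the annular volume.
v = Q / A

v ≈ 4.57 m/min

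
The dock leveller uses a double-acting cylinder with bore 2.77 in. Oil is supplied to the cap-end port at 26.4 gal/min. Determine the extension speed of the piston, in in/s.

Cap-side area A_cap = π/4 × (2.77 in)² = 6.026 in^2
v = Q / A

v ≈ 16.9 in/s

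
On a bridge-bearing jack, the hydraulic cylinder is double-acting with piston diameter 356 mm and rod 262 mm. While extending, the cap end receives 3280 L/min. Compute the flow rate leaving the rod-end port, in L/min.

Q_out ≈ 1500 L/min

Cap-side area A_cap = π/4 × (356 mm)² = 99540 mm^2
Rod-side annular area A_ann = π/4 × (356² − 262²) = 45630 mm^2
Piston speed v = Q_in/A_cap; rod-end outflow Q_out = v × A_ann = Q_in × A_ann/A_cap.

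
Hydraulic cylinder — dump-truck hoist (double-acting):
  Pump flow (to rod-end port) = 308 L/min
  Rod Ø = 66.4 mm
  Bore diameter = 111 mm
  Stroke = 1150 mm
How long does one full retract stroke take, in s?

t ≈ 1.39 s

Rod-side annular area A_ann = π/4 × (111² − 66.4²) = 6214 mm^2
Swept volume V = A × L; t = V / Q = A·L / Q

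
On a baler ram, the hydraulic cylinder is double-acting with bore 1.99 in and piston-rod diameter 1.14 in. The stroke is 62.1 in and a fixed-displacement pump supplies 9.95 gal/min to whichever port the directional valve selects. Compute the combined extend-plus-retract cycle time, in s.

Cap-side area A_cap = π/4 × (1.99 in)² = 3.110 in^2
Rod-side annular area A_ann = π/4 × (1.99² − 1.14²) = 2.090 in^2
t_ext = A_cap·L/Q = 5.042 s
t_ret = A_ann·L/Q = 3.387 s
t_cycle = t_ext + t_ret

t ≈ 8.43 s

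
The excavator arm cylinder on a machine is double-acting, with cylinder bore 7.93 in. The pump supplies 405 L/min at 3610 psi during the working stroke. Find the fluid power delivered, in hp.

Hydraulic power = P × Q

W ≈ 225 hp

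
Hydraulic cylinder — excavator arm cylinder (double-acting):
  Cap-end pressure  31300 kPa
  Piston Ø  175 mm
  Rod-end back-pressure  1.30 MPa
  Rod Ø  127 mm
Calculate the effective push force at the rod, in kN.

Cap-side area A_cap = π/4 × (175 mm)² = 24050 mm^2
Rod-side annular area A_ann = π/4 × (175² − 127²) = 11390 mm^2
Net thrust = P_cap·A_cap − P_rod·A_ann = 752.9 kN − 14.80 kN

F ≈ 738 kN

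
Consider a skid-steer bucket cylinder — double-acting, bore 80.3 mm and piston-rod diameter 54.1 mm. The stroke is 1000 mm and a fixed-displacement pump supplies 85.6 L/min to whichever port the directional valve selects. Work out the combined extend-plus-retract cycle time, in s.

t ≈ 5.49 s

Cap-side area A_cap = π/4 × (80.3 mm)² = 5064 mm^2
Rod-side annular area A_ann = π/4 × (80.3² − 54.1²) = 2766 mm^2
t_ext = A_cap·L/Q = 3.550 s
t_ret = A_ann·L/Q = 1.939 s
t_cycle = t_ext + t_ret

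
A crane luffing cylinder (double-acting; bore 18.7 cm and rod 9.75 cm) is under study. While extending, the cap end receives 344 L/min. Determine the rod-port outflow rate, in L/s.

Cap-side area A_cap = π/4 × (18.7 cm)² = 274.6 cm^2
Rod-side annular area A_ann = π/4 × (18.7² − 9.75²) = 200.0 cm^2
Piston speed v = Q_in/A_cap; rod-end outflow Q_out = v × A_ann = Q_in × A_ann/A_cap.

Q_out ≈ 4.17 L/s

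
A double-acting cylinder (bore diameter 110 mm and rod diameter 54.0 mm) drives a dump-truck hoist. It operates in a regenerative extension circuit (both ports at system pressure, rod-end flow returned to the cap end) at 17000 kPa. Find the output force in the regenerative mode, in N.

F ≈ 38900 N

With equal pressure on both faces, forces on the annular region cancel; the net push is pressure × rod cross-section.
Rod cross-section A_rod = π/4 × (54.0 mm)² = 2290 mm^2
F = P × A_rod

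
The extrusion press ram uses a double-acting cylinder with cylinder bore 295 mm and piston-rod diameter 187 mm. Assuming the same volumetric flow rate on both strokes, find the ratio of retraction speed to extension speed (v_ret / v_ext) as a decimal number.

v_ret/v_ext ≈ 1.67

Cap-side area A_cap = π/4 × (295 mm)² = 68350 mm^2
Rod-side annular area A_ann = π/4 × (295² − 187²) = 40880 mm^2
For equal Q, v ∝ 1/A, so v_ret/v_ext = A_cap/A_ann.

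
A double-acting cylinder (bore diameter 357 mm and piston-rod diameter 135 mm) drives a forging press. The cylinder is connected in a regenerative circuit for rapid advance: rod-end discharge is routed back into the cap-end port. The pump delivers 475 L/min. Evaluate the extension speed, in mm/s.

In regeneration the rod-end outflow joins the pump flow into the cap end, so the net volume the pump must supply per unit advance equals the rod cross-section area.
Rod cross-section A_rod = π/4 × (135 mm)² = 14310 mm^2
v = Q_pump / A_rod

v ≈ 553 mm/s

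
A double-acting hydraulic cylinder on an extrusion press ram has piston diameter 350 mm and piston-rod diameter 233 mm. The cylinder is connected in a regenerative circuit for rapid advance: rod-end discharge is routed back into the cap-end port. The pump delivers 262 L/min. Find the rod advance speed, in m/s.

In regeneration the rod-end outflow joins the pump flow into the cap end, so the net volume the pump must supply per unit advance equals the rod cross-section area.
Rod cross-section A_rod = π/4 × (233 mm)² = 42640 mm^2
v = Q_pump / A_rod

v ≈ 0.102 m/s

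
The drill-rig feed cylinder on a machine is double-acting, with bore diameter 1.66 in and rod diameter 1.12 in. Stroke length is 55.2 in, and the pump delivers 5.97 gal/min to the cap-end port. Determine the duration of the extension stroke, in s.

t ≈ 5.20 s

Cap-side area A_cap = π/4 × (1.66 in)² = 2.164 in^2
Swept volume V = A × L; t = V / Q = A·L / Q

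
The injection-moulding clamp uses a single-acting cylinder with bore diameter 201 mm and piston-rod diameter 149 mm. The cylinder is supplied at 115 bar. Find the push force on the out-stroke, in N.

Cap-side area A_cap = π/4 × (201 mm)² = 31730 mm^2
F = P × A_cap = 115 bar × A_cap

F ≈ 3.65e5 N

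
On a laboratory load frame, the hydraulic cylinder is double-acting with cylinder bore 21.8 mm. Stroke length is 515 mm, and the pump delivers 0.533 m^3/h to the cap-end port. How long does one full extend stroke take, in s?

Cap-side area A_cap = π/4 × (21.8 mm)² = 373.3 mm^2
Swept volume V = A × L; t = V / Q = A·L / Q

t ≈ 1.30 s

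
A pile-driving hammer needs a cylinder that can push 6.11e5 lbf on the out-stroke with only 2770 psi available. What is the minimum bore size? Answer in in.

D ≈ 16.8 in

Extension force acts on the full piston face: F = P × (π/4)D².
D = √(4F / (πP)) = √(4 × 6.11e5 lbf / (π × 2770 psi))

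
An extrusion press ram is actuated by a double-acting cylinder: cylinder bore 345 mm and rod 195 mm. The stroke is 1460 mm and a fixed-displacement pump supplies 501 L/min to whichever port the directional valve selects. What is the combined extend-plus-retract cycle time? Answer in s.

Cap-side area A_cap = π/4 × (345 mm)² = 93480 mm^2
Rod-side annular area A_ann = π/4 × (345² − 195²) = 63620 mm^2
t_ext = A_cap·L/Q = 16.35 s
t_ret = A_ann·L/Q = 11.12 s
t_cycle = t_ext + t_ret

t ≈ 27.5 s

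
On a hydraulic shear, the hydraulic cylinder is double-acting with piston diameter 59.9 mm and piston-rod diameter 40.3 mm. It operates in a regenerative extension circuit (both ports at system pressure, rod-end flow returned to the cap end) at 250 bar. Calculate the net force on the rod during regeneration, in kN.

With equal pressure on both faces, forces on the annular region cancel; the net push is pressure × rod cross-section.
Rod cross-section A_rod = π/4 × (40.3 mm)² = 1276 mm^2
F = P × A_rod

F ≈ 31.9 kN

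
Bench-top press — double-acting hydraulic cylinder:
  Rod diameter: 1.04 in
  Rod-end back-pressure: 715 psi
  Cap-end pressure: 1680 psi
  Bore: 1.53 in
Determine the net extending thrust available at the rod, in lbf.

Cap-side area A_cap = π/4 × (1.53 in)² = 1.839 in^2
Rod-side annular area A_ann = π/4 × (1.53² − 1.04²) = 0.9891 in^2
Net thrust = P_cap·A_cap − P_rod·A_ann = 3089 lbf − 707.2 lbf

F ≈ 2380 lbf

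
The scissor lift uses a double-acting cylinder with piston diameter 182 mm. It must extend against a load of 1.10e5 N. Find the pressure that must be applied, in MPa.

Cap-side area A_cap = π/4 × (182 mm)² = 26020 mm^2
P = F / A = 1.10e5 N / A

P ≈ 4.23 MPa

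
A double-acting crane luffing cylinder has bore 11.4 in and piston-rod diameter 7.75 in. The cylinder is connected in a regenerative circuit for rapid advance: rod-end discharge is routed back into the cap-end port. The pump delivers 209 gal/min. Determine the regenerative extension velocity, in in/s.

v ≈ 17.1 in/s

In regeneration the rod-end outflow joins the pump flow into the cap end, so the net volume the pump must supply per unit advance equals the rod cross-section area.
Rod cross-section A_rod = π/4 × (7.75 in)² = 47.17 in^2
v = Q_pump / A_rod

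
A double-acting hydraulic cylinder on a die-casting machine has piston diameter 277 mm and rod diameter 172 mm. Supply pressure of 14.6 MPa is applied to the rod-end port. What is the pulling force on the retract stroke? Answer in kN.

Rod-side annular area A_ann = π/4 × (277² − 172²) = 37030 mm^2
On retraction the pressure acts on the annular area (bore minus rod).
F = P × A_ann

F ≈ 541 kN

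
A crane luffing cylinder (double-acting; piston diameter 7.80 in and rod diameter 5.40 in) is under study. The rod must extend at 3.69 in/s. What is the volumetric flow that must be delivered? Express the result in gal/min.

Q ≈ 45.8 gal/min

Cap-side area A_cap = π/4 × (7.80 in)² = 47.78 in^2
Q = A × v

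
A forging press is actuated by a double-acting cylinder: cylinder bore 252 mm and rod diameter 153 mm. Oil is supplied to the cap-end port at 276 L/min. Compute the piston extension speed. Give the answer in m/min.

v ≈ 5.53 m/min

Cap-side area A_cap = π/4 × (252 mm)² = 49880 mm^2
v = Q / A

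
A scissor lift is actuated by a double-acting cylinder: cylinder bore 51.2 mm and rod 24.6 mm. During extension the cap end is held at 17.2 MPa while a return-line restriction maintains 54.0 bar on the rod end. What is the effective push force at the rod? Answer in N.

F ≈ 26900 N

Cap-side area A_cap = π/4 × (51.2 mm)² = 2059 mm^2
Rod-side annular area A_ann = π/4 × (51.2² − 24.6²) = 1584 mm^2
Net thrust = P_cap·A_cap − P_rod·A_ann = 35410 N − 8551 N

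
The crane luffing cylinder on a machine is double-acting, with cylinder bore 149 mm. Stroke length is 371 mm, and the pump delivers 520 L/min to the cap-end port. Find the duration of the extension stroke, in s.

Cap-side area A_cap = π/4 × (149 mm)² = 17440 mm^2
Swept volume V = A × L; t = V / Q = A·L / Q

t ≈ 0.746 s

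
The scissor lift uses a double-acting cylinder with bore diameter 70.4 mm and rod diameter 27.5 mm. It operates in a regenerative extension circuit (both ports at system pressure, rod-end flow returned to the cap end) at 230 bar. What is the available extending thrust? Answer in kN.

With equal pressure on both faces, forces on the annular region cancel; the net push is pressure × rod cross-section.
Rod cross-section A_rod = π/4 × (27.5 mm)² = 594.0 mm^2
F = P × A_rod

F ≈ 13.7 kN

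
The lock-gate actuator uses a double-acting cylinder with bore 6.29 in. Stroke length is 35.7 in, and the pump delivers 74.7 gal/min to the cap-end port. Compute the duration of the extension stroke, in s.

t ≈ 3.86 s

Cap-side area A_cap = π/4 × (6.29 in)² = 31.07 in^2
Swept volume V = A × L; t = V / Q = A·L / Q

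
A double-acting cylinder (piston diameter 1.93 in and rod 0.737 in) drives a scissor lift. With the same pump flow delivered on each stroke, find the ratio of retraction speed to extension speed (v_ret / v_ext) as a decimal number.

v_ret/v_ext ≈ 1.17

Cap-side area A_cap = π/4 × (1.93 in)² = 2.926 in^2
Rod-side annular area A_ann = π/4 × (1.93² − 0.737²) = 2.499 in^2
For equal Q, v ∝ 1/A, so v_ret/v_ext = A_cap/A_ann.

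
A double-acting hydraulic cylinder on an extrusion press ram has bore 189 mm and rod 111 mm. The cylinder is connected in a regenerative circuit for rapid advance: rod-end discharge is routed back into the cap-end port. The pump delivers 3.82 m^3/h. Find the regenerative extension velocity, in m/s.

In regeneration the rod-end outflow joins the pump flow into the cap end, so the net volume the pump must supply per unit advance equals the rod cross-section area.
Rod cross-section A_rod = π/4 × (111 mm)² = 9677 mm^2
v = Q_pump / A_rod

v ≈ 0.110 m/s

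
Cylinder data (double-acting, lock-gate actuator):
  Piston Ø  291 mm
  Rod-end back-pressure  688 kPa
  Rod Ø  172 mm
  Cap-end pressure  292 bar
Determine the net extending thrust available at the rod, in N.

F ≈ 1.91e6 N

Cap-side area A_cap = π/4 × (291 mm)² = 66510 mm^2
Rod-side annular area A_ann = π/4 × (291² − 172²) = 43270 mm^2
Net thrust = P_cap·A_cap − P_rod·A_ann = 1.942e6 N − 29770 N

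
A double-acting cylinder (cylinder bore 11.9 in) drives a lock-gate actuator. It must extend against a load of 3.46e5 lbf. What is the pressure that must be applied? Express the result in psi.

P ≈ 3110 psi

Cap-side area A_cap = π/4 × (11.9 in)² = 111.2 in^2
P = F / A = 3.46e5 lbf / A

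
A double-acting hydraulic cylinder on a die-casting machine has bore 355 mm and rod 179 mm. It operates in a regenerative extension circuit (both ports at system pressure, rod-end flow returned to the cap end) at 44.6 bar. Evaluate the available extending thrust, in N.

F ≈ 1.12e5 N

With equal pressure on both faces, forces on the annular region cancel; the net push is pressure × rod cross-section.
Rod cross-section A_rod = π/4 × (179 mm)² = 25160 mm^2
F = P × A_rod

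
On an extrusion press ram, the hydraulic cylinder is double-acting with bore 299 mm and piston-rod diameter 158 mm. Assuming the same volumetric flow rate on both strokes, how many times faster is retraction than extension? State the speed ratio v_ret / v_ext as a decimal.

Cap-side area A_cap = π/4 × (299 mm)² = 70220 mm^2
Rod-side annular area A_ann = π/4 × (299² − 158²) = 50610 mm^2
For equal Q, v ∝ 1/A, so v_ret/v_ext = A_cap/A_ann.

v_ret/v_ext ≈ 1.39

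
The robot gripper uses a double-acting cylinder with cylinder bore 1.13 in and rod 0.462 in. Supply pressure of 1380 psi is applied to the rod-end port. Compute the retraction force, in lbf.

Rod-side annular area A_ann = π/4 × (1.13² − 0.462²) = 0.8352 in^2
On retraction the pressure acts on the annular area (bore minus rod).
F = P × A_ann

F ≈ 1150 lbf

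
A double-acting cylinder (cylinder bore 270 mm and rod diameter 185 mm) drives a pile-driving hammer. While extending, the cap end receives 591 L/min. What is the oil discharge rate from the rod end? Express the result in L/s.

Cap-side area A_cap = π/4 × (270 mm)² = 57260 mm^2
Rod-side annular area A_ann = π/4 × (270² − 185²) = 30380 mm^2
Piston speed v = Q_in/A_cap; rod-end outflow Q_out = v × A_ann = Q_in × A_ann/A_cap.

Q_out ≈ 5.23 L/s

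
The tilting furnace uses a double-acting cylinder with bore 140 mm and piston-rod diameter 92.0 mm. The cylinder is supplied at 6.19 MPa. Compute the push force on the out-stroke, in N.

F ≈ 95300 N

Cap-side area A_cap = π/4 × (140 mm)² = 15390 mm^2
F = P × A_cap = 6.19 MPa × A_cap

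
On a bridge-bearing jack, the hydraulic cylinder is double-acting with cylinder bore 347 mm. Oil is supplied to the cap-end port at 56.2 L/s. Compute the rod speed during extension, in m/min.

Cap-side area A_cap = π/4 × (347 mm)² = 94570 mm^2
v = Q / A

v ≈ 35.7 m/min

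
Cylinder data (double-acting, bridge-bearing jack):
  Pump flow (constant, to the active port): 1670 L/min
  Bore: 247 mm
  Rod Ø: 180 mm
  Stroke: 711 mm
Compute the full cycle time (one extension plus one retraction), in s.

Cap-side area A_cap = π/4 × (247 mm)² = 47920 mm^2
Rod-side annular area A_ann = π/4 × (247² − 180²) = 22470 mm^2
t_ext = A_cap·L/Q = 1.224 s
t_ret = A_ann·L/Q = 0.5740 s
t_cycle = t_ext + t_ret

t ≈ 1.80 s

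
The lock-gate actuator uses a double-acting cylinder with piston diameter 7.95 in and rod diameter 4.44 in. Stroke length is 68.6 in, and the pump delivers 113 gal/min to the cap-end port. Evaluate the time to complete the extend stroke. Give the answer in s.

t ≈ 7.83 s

Cap-side area A_cap = π/4 × (7.95 in)² = 49.64 in^2
Swept volume V = A × L; t = V / Q = A·L / Q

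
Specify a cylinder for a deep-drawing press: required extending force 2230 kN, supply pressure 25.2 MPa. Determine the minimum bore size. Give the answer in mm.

D ≈ 336 mm

Extension force acts on the full piston face: F = P × (π/4)D².
D = √(4F / (πP)) = √(4 × 2230 kN / (π × 25.2 MPa))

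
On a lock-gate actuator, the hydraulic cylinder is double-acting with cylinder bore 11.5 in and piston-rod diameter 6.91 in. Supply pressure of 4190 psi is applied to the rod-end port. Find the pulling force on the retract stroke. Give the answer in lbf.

Rod-side annular area A_ann = π/4 × (11.5² − 6.91²) = 66.37 in^2
On retraction the pressure acts on the annular area (bore minus rod).
F = P × A_ann

F ≈ 2.78e5 lbf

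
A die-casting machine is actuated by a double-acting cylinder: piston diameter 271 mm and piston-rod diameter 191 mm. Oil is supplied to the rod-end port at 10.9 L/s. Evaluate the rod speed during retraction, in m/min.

Rod-side annular area A_ann = π/4 × (271² − 191²) = 29030 mm^2
Flow into the rod-end port fills the annular volume.
v = Q / A

v ≈ 22.5 m/min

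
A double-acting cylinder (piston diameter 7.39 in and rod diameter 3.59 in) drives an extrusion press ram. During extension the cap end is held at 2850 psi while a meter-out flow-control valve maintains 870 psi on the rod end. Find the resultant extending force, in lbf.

Cap-side area A_cap = π/4 × (7.39 in)² = 42.89 in^2
Rod-side annular area A_ann = π/4 × (7.39² − 3.59²) = 32.77 in^2
Net thrust = P_cap·A_cap − P_rod·A_ann = 1.222e5 lbf − 28510 lbf

F ≈ 93700 lbf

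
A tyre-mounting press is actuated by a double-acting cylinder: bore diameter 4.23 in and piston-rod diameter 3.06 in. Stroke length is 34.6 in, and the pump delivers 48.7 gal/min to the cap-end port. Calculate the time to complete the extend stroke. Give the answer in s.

t ≈ 2.59 s

Cap-side area A_cap = π/4 × (4.23 in)² = 14.05 in^2
Swept volume V = A × L; t = V / Q = A·L / Q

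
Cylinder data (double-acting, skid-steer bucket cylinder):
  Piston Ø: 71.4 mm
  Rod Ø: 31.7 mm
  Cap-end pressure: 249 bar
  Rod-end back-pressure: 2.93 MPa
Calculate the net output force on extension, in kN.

F ≈ 90.3 kN

Cap-side area A_cap = π/4 × (71.4 mm)² = 4004 mm^2
Rod-side annular area A_ann = π/4 × (71.4² − 31.7²) = 3215 mm^2
Net thrust = P_cap·A_cap − P_rod·A_ann = 99.70 kN − 9.419 kN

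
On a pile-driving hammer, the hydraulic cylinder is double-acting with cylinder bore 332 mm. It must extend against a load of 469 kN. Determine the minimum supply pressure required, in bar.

Cap-side area A_cap = π/4 × (332 mm)² = 86570 mm^2
P = F / A = 469 kN / A

P ≈ 54.2 bar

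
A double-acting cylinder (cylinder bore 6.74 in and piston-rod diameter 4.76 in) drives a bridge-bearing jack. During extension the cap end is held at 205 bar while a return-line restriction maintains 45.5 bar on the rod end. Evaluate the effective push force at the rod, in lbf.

Cap-side area A_cap = π/4 × (6.74 in)² = 35.68 in^2
Rod-side annular area A_ann = π/4 × (6.74² − 4.76²) = 17.88 in^2
Net thrust = P_cap·A_cap − P_rod·A_ann = 1.061e5 lbf − 11800 lbf

F ≈ 94300 lbf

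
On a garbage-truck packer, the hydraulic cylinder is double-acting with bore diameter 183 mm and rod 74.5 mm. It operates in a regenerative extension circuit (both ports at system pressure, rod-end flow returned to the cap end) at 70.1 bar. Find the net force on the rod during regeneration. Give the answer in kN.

F ≈ 30.6 kN

With equal pressure on both faces, forces on the annular region cancel; the net push is pressure × rod cross-section.
Rod cross-section A_rod = π/4 × (74.5 mm)² = 4359 mm^2
F = P × A_rod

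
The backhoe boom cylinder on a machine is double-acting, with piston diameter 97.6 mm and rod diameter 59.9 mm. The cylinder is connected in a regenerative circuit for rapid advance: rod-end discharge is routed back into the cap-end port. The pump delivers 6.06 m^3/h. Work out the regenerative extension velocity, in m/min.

In regeneration the rod-end outflow joins the pump flow into the cap end, so the net volume the pump must supply per unit advance equals the rod cross-section area.
Rod cross-section A_rod = π/4 × (59.9 mm)² = 2818 mm^2
v = Q_pump / A_rod

v ≈ 35.8 m/min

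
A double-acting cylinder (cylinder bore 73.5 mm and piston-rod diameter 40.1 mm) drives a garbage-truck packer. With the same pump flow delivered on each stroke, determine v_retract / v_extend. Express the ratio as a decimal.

v_ret/v_ext ≈ 1.42

Cap-side area A_cap = π/4 × (73.5 mm)² = 4243 mm^2
Rod-side annular area A_ann = π/4 × (73.5² − 40.1²) = 2980 mm^2
For equal Q, v ∝ 1/A, so v_ret/v_ext = A_cap/A_ann.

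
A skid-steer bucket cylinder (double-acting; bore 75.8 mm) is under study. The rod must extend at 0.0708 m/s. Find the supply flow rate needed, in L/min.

Q ≈ 19.2 L/min

Cap-side area A_cap = π/4 × (75.8 mm)² = 4513 mm^2
Q = A × v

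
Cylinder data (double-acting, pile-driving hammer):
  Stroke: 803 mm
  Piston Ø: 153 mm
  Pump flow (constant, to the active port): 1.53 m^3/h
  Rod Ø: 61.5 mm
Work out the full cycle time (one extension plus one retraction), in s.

Cap-side area A_cap = π/4 × (153 mm)² = 18390 mm^2
Rod-side annular area A_ann = π/4 × (153² − 61.5²) = 15410 mm^2
t_ext = A_cap·L/Q = 34.74 s
t_ret = A_ann·L/Q = 29.12 s
t_cycle = t_ext + t_ret

t ≈ 63.9 s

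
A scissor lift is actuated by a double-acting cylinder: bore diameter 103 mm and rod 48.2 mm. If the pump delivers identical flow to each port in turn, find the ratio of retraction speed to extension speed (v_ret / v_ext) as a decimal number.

v_ret/v_ext ≈ 1.28

Cap-side area A_cap = π/4 × (103 mm)² = 8332 mm^2
Rod-side annular area A_ann = π/4 × (103² − 48.2²) = 6508 mm^2
For equal Q, v ∝ 1/A, so v_ret/v_ext = A_cap/A_ann.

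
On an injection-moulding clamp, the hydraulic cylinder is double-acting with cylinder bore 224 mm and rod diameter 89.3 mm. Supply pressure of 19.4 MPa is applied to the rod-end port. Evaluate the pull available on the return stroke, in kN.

F ≈ 643 kN

Rod-side annular area A_ann = π/4 × (224² − 89.3²) = 33140 mm^2
On retraction the pressure acts on the annular area (bore minus rod).
F = P × A_ann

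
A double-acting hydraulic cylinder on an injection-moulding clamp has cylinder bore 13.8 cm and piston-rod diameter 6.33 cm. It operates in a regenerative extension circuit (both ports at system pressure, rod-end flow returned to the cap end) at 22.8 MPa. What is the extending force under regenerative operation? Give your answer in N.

With equal pressure on both faces, forces on the annular region cancel; the net push is pressure × rod cross-section.
Rod cross-section A_rod = π/4 × (6.33 cm)² = 31.47 cm^2
F = P × A_rod

F ≈ 71800 N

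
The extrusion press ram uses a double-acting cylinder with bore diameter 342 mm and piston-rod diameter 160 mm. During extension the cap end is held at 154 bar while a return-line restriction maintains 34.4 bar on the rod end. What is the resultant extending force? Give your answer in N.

Cap-side area A_cap = π/4 × (342 mm)² = 91860 mm^2
Rod-side annular area A_ann = π/4 × (342² − 160²) = 71760 mm^2
Net thrust = P_cap·A_cap − P_rod·A_ann = 1.415e6 N − 2.468e5 N

F ≈ 1.17e6 N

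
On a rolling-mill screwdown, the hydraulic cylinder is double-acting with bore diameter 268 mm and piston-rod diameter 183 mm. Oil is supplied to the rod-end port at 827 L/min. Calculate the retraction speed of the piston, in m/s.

Rod-side annular area A_ann = π/4 × (268² − 183²) = 30110 mm^2
Flow into the rod-end port fills the annular volume.
v = Q / A

v ≈ 0.458 m/s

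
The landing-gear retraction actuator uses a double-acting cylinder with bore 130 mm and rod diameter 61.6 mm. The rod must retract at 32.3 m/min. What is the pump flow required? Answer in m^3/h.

Q ≈ 19.9 m^3/h

Rod-side annular area A_ann = π/4 × (130² − 61.6²) = 10290 mm^2
Q = A × v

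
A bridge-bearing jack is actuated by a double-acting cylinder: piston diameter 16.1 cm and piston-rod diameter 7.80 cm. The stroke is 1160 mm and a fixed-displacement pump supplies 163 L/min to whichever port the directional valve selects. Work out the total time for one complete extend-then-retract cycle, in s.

t ≈ 15.3 s

Cap-side area A_cap = π/4 × (16.1 cm)² = 203.6 cm^2
Rod-side annular area A_ann = π/4 × (16.1² − 7.80²) = 155.8 cm^2
t_ext = A_cap·L/Q = 8.693 s
t_ret = A_ann·L/Q = 6.653 s
t_cycle = t_ext + t_ret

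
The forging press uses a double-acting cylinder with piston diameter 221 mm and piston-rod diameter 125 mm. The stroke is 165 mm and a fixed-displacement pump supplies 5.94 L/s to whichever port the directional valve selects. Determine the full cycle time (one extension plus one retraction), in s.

Cap-side area A_cap = π/4 × (221 mm)² = 38360 mm^2
Rod-side annular area A_ann = π/4 × (221² − 125²) = 26090 mm^2
t_ext = A_cap·L/Q = 1.066 s
t_ret = A_ann·L/Q = 0.7247 s
t_cycle = t_ext + t_ret

t ≈ 1.79 s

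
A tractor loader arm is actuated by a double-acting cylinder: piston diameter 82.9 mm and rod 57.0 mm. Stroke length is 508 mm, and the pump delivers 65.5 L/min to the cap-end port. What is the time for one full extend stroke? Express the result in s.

t ≈ 2.51 s

Cap-side area A_cap = π/4 × (82.9 mm)² = 5398 mm^2
Swept volume V = A × L; t = V / Q = A·L / Q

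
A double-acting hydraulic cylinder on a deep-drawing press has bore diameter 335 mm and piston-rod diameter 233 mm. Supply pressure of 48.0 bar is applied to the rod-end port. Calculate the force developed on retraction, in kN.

Rod-side annular area A_ann = π/4 × (335² − 233²) = 45500 mm^2
On retraction the pressure acts on the annular area (bore minus rod).
F = P × A_ann

F ≈ 218 kN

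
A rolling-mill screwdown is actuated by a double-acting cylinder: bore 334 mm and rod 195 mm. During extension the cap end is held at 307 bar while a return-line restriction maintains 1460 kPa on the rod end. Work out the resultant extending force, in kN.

F ≈ 2610 kN

Cap-side area A_cap = π/4 × (334 mm)² = 87620 mm^2
Rod-side annular area A_ann = π/4 × (334² − 195²) = 57750 mm^2
Net thrust = P_cap·A_cap − P_rod·A_ann = 2690 kN − 84.32 kN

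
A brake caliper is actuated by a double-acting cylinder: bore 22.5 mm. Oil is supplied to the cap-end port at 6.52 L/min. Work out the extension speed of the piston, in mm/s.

Cap-side area A_cap = π/4 × (22.5 mm)² = 397.6 mm^2
v = Q / A

v ≈ 273 mm/s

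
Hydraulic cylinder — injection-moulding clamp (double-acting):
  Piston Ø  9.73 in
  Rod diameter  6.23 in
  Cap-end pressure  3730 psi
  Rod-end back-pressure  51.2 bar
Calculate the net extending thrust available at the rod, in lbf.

Cap-side area A_cap = π/4 × (9.73 in)² = 74.36 in^2
Rod-side annular area A_ann = π/4 × (9.73² − 6.23²) = 43.87 in^2
Net thrust = P_cap·A_cap − P_rod·A_ann = 2.773e5 lbf − 32580 lbf

F ≈ 2.45e5 lbf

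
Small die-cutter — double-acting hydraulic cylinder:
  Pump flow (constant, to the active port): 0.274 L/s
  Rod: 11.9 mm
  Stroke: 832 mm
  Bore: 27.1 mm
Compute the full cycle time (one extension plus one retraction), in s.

t ≈ 3.17 s

Cap-side area A_cap = π/4 × (27.1 mm)² = 576.8 mm^2
Rod-side annular area A_ann = π/4 × (27.1² − 11.9²) = 465.6 mm^2
t_ext = A_cap·L/Q = 1.751 s
t_ret = A_ann·L/Q = 1.414 s
t_cycle = t_ext + t_ret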